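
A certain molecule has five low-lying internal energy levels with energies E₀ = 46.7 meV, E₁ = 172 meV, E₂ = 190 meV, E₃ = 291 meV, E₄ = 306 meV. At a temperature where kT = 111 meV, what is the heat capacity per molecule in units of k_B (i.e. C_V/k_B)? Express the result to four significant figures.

Eᵢ/kT = 0.420721, 1.54955, 1.71171, 2.62162, 2.75676.
Z = Σ e^(−Eᵢ/kT) = e^(−0.420721) + e^(−1.54955) + e^(−1.71171) + e^(−2.62162) + e^(−2.75676) = 0.656573 + 0.212344 + 0.180557 + 0.0726850 + 0.0634972 = 1.18566.
⟨E⟩ = 119.826 meV, ⟨E²⟩ = 22209.3 meV².
C_V/k_B = (⟨E²⟩ − ⟨E⟩²)/(kT)² = (22209.3 − 14358.3)/12321.0 = 0.6372.

0.6372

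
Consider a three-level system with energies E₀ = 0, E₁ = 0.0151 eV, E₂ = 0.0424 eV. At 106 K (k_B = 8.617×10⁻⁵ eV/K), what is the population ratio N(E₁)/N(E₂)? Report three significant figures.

19.9

k_BT = 8.617×10⁻⁵ × 106 K = 0.0091340 eV.
n₁/n₂ = exp[−(E₁−E₂)/kT] = exp(−(-0.0273 eV)/(0.0091340 eV)) = exp(2.9888) = 19.9.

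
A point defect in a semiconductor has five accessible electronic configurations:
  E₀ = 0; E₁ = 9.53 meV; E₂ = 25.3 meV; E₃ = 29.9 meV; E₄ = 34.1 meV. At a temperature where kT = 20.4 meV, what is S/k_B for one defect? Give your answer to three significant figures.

Eᵢ/kT = 0, 0.46716, 1.2402, 1.4657, 1.6716.
Z = Σ e^(−Eᵢ/kT) = e^(−0) + e^(−0.46716) + e^(−1.2402) + e^(−1.4657) + e^(−1.6716) = 1.0000 + 0.62678 + 0.28933 + 0.23092 + 0.18795 = 2.3350.
⟨E⟩ = Σ EᵢPᵢ = 11.395 meV.
S/k_B = ln Z + ⟨E⟩/kT = ln(2.3350) + 11.395/20.4 = 0.84801 + 0.55858 = 1.41.

1.41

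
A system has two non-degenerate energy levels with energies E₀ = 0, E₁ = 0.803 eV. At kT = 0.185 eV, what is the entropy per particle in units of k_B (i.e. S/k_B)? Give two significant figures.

0.069

Eᵢ/kT = 0, 4.341.
Z = Σ e^(−Eᵢ/kT) = e^(−0) + e^(−4.341) = 1.000 + 0.01302 = 1.013.
⟨E⟩ = Σ EᵢPᵢ = 0.01032 eV.
S/k_B = ln Z + ⟨E⟩/kT = ln(1.013) + 0.01032/0.185 = 0.01292 + 0.05578 = 0.069.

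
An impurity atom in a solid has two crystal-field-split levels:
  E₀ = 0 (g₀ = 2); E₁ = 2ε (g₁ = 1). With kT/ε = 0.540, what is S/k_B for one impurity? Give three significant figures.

Eᵢ/kT = 0, 3.7037.
Z = Σ gᵢe^(−Eᵢ/kT) = 2·e^(−0) + 1·e^(−3.7037) = 2.0000 + 0.024632 = 2.0246.
⟨E⟩ = Σ EᵢPᵢ = 0.024333 ε.
S/k_B = ln Z + ⟨E⟩/kT = ln(2.0246) + 0.024333/0.540 = 0.70537 + 0.045061 = 0.750.

0.750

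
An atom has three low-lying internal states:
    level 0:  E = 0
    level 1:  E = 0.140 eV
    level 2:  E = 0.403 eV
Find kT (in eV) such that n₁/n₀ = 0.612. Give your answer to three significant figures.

0.285 eV

n₁/n₀ = exp[−(E₁−E₀)/kT] = 0.612.
⇒ (E₁−E₀)/kT = ln(1/0.612) = ln(1.6340) = 0.49103.
kT = 0.140 eV / 0.49103 = 0.285 eV.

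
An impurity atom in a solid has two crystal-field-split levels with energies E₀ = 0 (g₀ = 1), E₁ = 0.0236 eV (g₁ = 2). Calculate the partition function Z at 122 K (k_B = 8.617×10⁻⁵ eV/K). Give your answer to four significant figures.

k_BT = 8.617×10⁻⁵ × 122 K = 0.0105127 eV.
Eᵢ/kT = 0, 2.24490.
Z = Σ gᵢe^(−Eᵢ/kT) = 1·e^(−0) + 2·e^(−2.24490) = 1.00000 + 0.211876 = 1.21188.

Z = 1.212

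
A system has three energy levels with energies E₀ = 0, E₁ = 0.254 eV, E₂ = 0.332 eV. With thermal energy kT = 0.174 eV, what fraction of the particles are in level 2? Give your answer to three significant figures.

0.107

Eᵢ/kT = 0, 1.4598, 1.9080.
Z = Σ e^(−Eᵢ/kT) = e^(−0) + e^(−1.4598) + e^(−1.9080) = 1.0000 + 0.23228 + 0.14838 = 1.3807.
P₂ = e^(−E₂/kT) / Z = 0.14838/1.3807 = 0.107.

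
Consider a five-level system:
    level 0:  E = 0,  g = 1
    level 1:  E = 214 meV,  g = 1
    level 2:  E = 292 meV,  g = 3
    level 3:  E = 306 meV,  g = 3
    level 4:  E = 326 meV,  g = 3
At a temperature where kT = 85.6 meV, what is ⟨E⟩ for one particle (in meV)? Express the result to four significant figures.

70.51 meV

Eᵢ/kT = 0, 2.50000, 3.41121, 3.57477, 3.80841.
Z = Σ gᵢe^(−Eᵢ/kT) = 1·e^(−0) + 1·e^(−2.50000) + 3·e^(−3.41121) + 3·e^(−3.57477) + 3·e^(−3.80841) = 1.00000 + 0.0820850 + 0.0990037 + 0.0840656 + 0.0665503 = 1.33170.
⟨E⟩ = Σ Eᵢ gᵢe^(−Eᵢ/kT) / Z = (0·1.00000 + 214·0.0820850 + 292·0.0990037 + 306·0.0840656 + 326·0.0665503) / 1.33170 = 70.51 meV.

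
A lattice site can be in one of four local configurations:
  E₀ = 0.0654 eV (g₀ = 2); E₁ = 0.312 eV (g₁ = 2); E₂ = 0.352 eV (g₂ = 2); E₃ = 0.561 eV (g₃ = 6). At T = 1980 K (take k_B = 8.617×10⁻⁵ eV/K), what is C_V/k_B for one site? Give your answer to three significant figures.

k_BT = 8.617×10⁻⁵ × 1980 K = 0.17062 eV.
Eᵢ/kT = 0.38331, 1.8286, 2.0631, 3.2880.
Z = Σ gᵢe^(−Eᵢ/kT) = 2·e^(−0.38331) + 2·e^(−1.8286) + 2·e^(−2.0631) + 6·e^(−3.2880) = 1.3632 + 0.32128 + 0.25412 + 0.22397 = 2.1626.
⟨E⟩ = 0.18704 eV, ⟨E²⟩ = 0.064311 eV².
C_V/k_B = (⟨E²⟩ − ⟨E⟩²)/(kT)² = (0.064311 − 0.034984)/0.029111 = 1.01.

1.01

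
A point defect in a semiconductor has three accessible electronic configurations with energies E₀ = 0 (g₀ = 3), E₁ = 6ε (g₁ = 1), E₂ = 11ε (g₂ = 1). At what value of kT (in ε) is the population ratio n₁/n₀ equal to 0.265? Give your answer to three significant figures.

n₁/n₀ = (g₁/g₀) exp[−(E₁−E₀)/kT] = 0.265.
⇒ (E₁−E₀)/kT = ln((1/3)/0.265) = ln(1.2579) = 0.22944.
kT = 6ε / 0.22944 = 26.2 ε.

26.2 ε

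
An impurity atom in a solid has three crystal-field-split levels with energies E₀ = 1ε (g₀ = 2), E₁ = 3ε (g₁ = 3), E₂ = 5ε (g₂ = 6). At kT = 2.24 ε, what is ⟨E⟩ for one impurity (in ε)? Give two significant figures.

2.5 ε

Eᵢ/kT = 0.4464, 1.339, 2.232.
Z = Σ gᵢe^(−Eᵢ/kT) = 2·e^(−0.4464) + 3·e^(−1.339) + 6·e^(−2.232) = 1.280 + 0.7863 + 0.6439 = 2.710.
⟨E⟩ = Σ Eᵢ gᵢe^(−Eᵢ/kT) / Z = (1·1.280 + 3·0.7863 + 5·0.6439) / 2.710 = 2.5 ε.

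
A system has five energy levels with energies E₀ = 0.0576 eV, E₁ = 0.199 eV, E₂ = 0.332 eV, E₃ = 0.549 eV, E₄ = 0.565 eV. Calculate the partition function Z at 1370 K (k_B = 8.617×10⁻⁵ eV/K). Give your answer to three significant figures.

Z = 0.877

k_BT = 8.617×10⁻⁵ × 1370 K = 0.11805 eV.
Eᵢ/kT = 0.48793, 1.6857, 2.8124, 4.6506, 4.7861.
Z = Σ e^(−Eᵢ/kT) = e^(−0.48793) + e^(−1.6857) + e^(−2.8124) + e^(−4.6506) + e^(−4.7861) = 0.61390 + 0.18531 + 0.060061 + 0.0095559 + 0.0083449 = 0.87717.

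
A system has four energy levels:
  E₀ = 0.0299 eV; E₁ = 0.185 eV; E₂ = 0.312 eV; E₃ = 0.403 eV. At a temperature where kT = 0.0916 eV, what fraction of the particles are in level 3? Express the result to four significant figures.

Eᵢ/kT = 0.326419, 2.01965, 3.40611, 4.39956.
Z = Σ e^(−Eᵢ/kT) = e^(−0.326419) + e^(−2.01965) + e^(−3.40611) + e^(−4.39956) = 0.721503 + 0.132702 + 0.0331700 + 0.0122827 = 0.899658.
P₃ = e^(−E₃/kT) / Z = 0.0122827/0.899658 = 0.01365.

0.01365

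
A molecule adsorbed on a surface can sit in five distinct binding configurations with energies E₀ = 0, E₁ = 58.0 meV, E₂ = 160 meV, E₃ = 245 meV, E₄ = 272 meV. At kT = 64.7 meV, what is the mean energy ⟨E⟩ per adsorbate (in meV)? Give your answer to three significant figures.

30.6 meV

Eᵢ/kT = 0, 0.89645, 2.4730, 3.7867, 4.2040.
Z = Σ e^(−Eᵢ/kT) = e^(−0) + e^(−0.89645) + e^(−2.4730) + e^(−3.7867) + e^(−4.2040) = 1.0000 + 0.40802 + 0.084331 + 0.022670 + 0.014936 = 1.5300.
⟨E⟩ = Σ Eᵢ e^(−Eᵢ/kT) / Z = (0·1.0000 + 58.0·0.40802 + 160·0.084331 + 245·0.022670 + 272·0.014936) / 1.5300 = 30.6 meV.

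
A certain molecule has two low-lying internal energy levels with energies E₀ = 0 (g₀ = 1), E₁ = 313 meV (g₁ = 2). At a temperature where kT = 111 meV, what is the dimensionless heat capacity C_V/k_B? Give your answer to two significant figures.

0.76

Eᵢ/kT = 0, 2.820.
Z = Σ gᵢe^(−Eᵢ/kT) = 1·e^(−0) + 2·e^(−2.820) = 1.000 + 0.1192 = 1.119.
⟨E⟩ = 33.34 meV, ⟨E²⟩ = 10440 meV².
C_V/k_B = (⟨E²⟩ − ⟨E⟩²)/(kT)² = (10440 − 1112)/12320 = 0.76.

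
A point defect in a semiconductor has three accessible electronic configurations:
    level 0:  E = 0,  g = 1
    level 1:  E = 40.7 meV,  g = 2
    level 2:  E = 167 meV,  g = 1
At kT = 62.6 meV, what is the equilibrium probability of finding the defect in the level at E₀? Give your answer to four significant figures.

0.4732

Eᵢ/kT = 0, 0.650160, 2.66773.
Z = Σ gᵢe^(−Eᵢ/kT) = 1·e^(−0) + 2·e^(−0.650160) + 1·e^(−2.66773) = 1.00000 + 1.04392 + 0.0694096 = 2.11333.
P₀ = g₀ e^(−E₀/kT) / Z = 1.00000/2.11333 = 0.4732.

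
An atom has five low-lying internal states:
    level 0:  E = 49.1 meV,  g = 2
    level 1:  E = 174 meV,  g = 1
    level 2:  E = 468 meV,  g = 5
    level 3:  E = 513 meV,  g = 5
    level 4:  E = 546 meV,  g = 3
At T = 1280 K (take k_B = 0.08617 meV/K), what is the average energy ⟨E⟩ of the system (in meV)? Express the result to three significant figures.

k_BT = 0.08617 × 1280 K = 110.30 meV.
Eᵢ/kT = 0.44515, 1.5775, 4.2430, 4.6510, 4.9501.
Z = Σ gᵢe^(−Eᵢ/kT) = 2·e^(−0.44515) + 1·e^(−1.5775) + 5·e^(−4.2430) + 5·e^(−4.6510) + 3·e^(−4.9501) = 1.2815 + 0.20649 + 0.071822 + 0.047760 + 0.021248 = 1.6288.
⟨E⟩ = Σ Eᵢ gᵢe^(−Eᵢ/kT) / Z = (49.1·1.2815 + 174·0.20649 + 468·0.071822 + 513·0.047760 + 546·0.021248) / 1.6288 = 103 meV.

103 meV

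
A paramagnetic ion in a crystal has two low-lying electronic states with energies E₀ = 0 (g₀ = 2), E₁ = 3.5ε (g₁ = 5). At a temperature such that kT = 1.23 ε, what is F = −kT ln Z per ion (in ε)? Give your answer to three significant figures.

Eᵢ/kT = 0, 2.8455.
Z = Σ gᵢe^(−Eᵢ/kT) = 2·e^(−0) + 5·e^(−2.8455) = 2.0000 + 0.29053 = 2.2905.
F = −kT ln Z = −1.23 × ln(2.2905) = −1.23 × 0.82877 = -1.02 ε.

-1.02 ε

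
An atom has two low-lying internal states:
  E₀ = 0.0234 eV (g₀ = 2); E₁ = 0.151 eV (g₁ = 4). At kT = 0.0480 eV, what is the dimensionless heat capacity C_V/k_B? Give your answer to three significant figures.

Eᵢ/kT = 0.48750, 3.1458.
Z = Σ gᵢe^(−Eᵢ/kT) = 2·e^(−0.48750) + 4·e^(−3.1458) = 1.2283 + 0.17213 = 1.4004.
⟨E⟩ = 0.039084 eV, ⟨E²⟩ = 0.0032829 eV².
C_V/k_B = (⟨E²⟩ − ⟨E⟩²)/(kT)² = (0.0032829 − 0.0015276)/0.0023040 = 0.762.

0.762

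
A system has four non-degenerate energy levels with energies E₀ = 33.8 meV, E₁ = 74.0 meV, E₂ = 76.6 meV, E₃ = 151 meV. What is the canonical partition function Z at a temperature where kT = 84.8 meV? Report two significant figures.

Z = 1.7

Eᵢ/kT = 0.3986, 0.8726, 0.9033, 1.781.
Z = Σ e^(−Eᵢ/kT) = e^(−0.3986) + e^(−0.8726) + e^(−0.9033) + e^(−1.781) = 0.6713 + 0.4179 + 0.4052 + 0.1685 = 1.663.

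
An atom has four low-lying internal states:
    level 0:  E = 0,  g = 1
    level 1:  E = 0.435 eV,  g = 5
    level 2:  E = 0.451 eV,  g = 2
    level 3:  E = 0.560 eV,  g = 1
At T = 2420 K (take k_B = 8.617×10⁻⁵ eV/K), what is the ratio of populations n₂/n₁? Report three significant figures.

k_BT = 8.617×10⁻⁵ × 2420 K = 0.20853 eV.
n₂/n₁ = (g₂/g₁) exp[−(E₂−E₁)/kT] = (2/5) × exp(−(0.016 eV)/(0.20853 eV)) = (2/5) × exp(-0.076728) = 0.370.

0.370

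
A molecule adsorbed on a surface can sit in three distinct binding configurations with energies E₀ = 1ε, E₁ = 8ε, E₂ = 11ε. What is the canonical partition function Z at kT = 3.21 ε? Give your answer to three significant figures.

Z = 0.848

Eᵢ/kT = 0.31153, 2.4922, 3.4268.
Z = Σ e^(−Eᵢ/kT) = e^(−0.31153) + e^(−2.4922) + e^(−3.4268) = 0.73233 + 0.082728 + 0.032491 = 0.84755.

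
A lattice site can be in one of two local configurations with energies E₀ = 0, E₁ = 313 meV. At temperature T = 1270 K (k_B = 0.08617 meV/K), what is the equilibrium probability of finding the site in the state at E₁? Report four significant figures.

k_BT = 0.08617 × 1270 K = 109.436 meV.
Eᵢ/kT = 0, 2.86012.
Z = Σ e^(−Eᵢ/kT) = e^(−0) + e^(−2.86012) = 1.00000 + 0.0572619 = 1.05726.
P₁ = e^(−E₁/kT) / Z = 0.0572619/1.05726 = 0.05416.

0.05416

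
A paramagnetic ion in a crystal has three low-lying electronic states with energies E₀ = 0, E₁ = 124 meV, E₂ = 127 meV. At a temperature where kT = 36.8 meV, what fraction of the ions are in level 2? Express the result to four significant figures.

Eᵢ/kT = 0, 3.36957, 3.45109.
Z = Σ e^(−Eᵢ/kT) = e^(−0) + e^(−3.36957) + e^(−3.45109) = 1.00000 + 0.0344044 + 0.0317111 = 1.06612.
P₂ = e^(−E₂/kT) / Z = 0.0317111/1.06612 = 0.02974.

0.02974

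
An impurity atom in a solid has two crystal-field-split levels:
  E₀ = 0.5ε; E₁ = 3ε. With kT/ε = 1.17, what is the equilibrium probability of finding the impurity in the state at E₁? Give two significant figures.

0.11

Eᵢ/kT = 0.4274, 2.564.
Z = Σ e^(−Eᵢ/kT) = e^(−0.4274) + e^(−2.564) = 0.6522 + 0.07700 = 0.7292.
P₁ = e^(−E₁/kT) / Z = 0.07700/0.7292 = 0.11.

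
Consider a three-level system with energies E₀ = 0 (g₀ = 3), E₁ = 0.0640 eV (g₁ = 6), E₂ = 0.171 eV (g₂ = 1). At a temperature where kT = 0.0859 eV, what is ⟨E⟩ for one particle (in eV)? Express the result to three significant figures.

0.0344 eV

Eᵢ/kT = 0, 0.74505, 1.9907.
Z = Σ gᵢe^(−Eᵢ/kT) = 3·e^(−0) + 6·e^(−0.74505) + 1·e^(−1.9907) = 3.0000 + 2.8483 + 0.13660 = 5.9849.
⟨E⟩ = Σ Eᵢ gᵢe^(−Eᵢ/kT) / Z = (0·3.0000 + 0.0640·2.8483 + 0.171·0.13660) / 5.9849 = 0.0344 eV.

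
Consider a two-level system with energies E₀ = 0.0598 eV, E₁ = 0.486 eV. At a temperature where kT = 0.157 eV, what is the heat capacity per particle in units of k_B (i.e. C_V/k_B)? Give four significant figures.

Eᵢ/kT = 0.380892, 3.09554.
Z = Σ e^(−Eᵢ/kT) = e^(−0.380892) + e^(−3.09554) = 0.683252 + 0.0452506 = 0.728503.
⟨E⟩ = 0.0862732 eV, ⟨E²⟩ = 0.0180251 eV².
C_V/k_B = (⟨E²⟩ − ⟨E⟩²)/(kT)² = (0.0180251 − 0.00744307)/0.0246490 = 0.4293.

0.4293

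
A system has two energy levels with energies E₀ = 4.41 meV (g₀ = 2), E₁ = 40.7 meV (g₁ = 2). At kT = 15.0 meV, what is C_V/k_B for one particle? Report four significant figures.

0.4392

Eᵢ/kT = 0.294000, 2.71333.
Z = Σ gᵢe^(−Eᵢ/kT) = 2·e^(−0.294000) + 2·e^(−2.71333) = 1.49055 + 0.132631 = 1.62318.
⟨E⟩ = 7.37528 meV, ⟨E²⟩ = 153.212 meV².
C_V/k_B = (⟨E²⟩ − ⟨E⟩²)/(kT)² = (153.212 − 54.3948)/225.000 = 0.4392.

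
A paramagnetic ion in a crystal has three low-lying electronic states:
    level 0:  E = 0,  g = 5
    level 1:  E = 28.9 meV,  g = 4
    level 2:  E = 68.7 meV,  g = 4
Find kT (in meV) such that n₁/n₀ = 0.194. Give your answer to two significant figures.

20 meV

n₁/n₀ = (g₁/g₀) exp[−(E₁−E₀)/kT] = 0.194.
⇒ (E₁−E₀)/kT = ln((4/5)/0.194) = ln(4.124) = 1.417.
kT = 28.9 meV / 1.417 = 20 meV.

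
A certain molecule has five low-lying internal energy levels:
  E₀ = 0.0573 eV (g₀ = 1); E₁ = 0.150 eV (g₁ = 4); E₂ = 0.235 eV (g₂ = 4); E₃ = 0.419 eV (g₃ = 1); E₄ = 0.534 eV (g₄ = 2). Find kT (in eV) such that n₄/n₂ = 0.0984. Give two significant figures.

0.18 eV

n₄/n₂ = (g₄/g₂) exp[−(E₄−E₂)/kT] = 0.0984.
⇒ (E₄−E₂)/kT = ln((2/4)/0.0984) = ln(5.081) = 1.626.
kT = 0.299 eV / 1.626 = 0.18 eV.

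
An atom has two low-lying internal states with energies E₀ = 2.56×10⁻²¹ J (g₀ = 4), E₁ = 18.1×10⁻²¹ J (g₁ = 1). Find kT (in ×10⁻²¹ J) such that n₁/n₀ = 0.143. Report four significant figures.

27.82 ×10⁻²¹ J

n₁/n₀ = (g₁/g₀) exp[−(E₁−E₀)/kT] = 0.143.
⇒ (E₁−E₀)/kT = ln((1/4)/0.143) = ln(1.74825) = 0.558615.
kT = 15.54 ×10⁻²¹ J / 0.558615 = 27.82 ×10⁻²¹ J.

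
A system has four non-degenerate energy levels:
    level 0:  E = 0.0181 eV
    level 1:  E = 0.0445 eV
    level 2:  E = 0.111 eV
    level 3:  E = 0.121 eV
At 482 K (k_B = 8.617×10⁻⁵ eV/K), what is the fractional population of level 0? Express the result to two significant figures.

0.58

k_BT = 8.617×10⁻⁵ × 482 K = 0.04153 eV.
Eᵢ/kT = 0.4358, 1.072, 2.673, 2.914.
Z = Σ e^(−Eᵢ/kT) = e^(−0.4358) + e^(−1.072) + e^(−2.673) + e^(−2.914) = 0.6467 + 0.3423 + 0.06904 + 0.05426 = 1.112.
P₀ = e^(−E₀/kT) / Z = 0.6467/1.112 = 0.58.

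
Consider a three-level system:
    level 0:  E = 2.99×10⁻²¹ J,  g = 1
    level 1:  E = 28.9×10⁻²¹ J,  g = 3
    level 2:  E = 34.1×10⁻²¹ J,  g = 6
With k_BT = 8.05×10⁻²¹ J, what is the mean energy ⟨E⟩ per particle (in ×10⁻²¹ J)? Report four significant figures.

Eᵢ/kT = 0.371429, 3.59006, 4.23602.
Z = Σ gᵢe^(−Eᵢ/kT) = 1·e^(−0.371429) + 3·e^(−3.59006) + 6·e^(−4.23602) = 0.689748 + 0.0827900 + 0.0867903 = 0.859328.
⟨E⟩ = Σ Eᵢ gᵢe^(−Eᵢ/kT) / Z = (2.99·0.689748 + 28.9·0.0827900 + 34.1·0.0867903) / 0.859328 = 8.628 ×10⁻²¹ J.

8.628 ×10⁻²¹ J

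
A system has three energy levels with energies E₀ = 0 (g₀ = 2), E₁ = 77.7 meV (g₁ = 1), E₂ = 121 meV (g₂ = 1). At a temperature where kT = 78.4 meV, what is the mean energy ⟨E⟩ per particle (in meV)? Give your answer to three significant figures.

Eᵢ/kT = 0, 0.99107, 1.5434.
Z = Σ gᵢe^(−Eᵢ/kT) = 2·e^(−0) + 1·e^(−0.99107) + 1·e^(−1.5434) = 2.0000 + 0.37118 + 0.21365 = 2.5848.
⟨E⟩ = Σ Eᵢ gᵢe^(−Eᵢ/kT) / Z = (0·2.0000 + 77.7·0.37118 + 121·0.21365) / 2.5848 = 21.2 meV.

21.2 meV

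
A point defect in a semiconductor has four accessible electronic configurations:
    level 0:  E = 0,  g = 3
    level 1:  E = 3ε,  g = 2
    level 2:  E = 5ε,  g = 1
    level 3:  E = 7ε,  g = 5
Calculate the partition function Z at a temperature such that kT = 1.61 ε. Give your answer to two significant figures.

Z = 3.4

Eᵢ/kT = 0, 1.863, 3.106, 4.348.
Z = Σ gᵢe^(−Eᵢ/kT) = 3·e^(−0) + 2·e^(−1.863) + 1·e^(−3.106) + 5·e^(−4.348) = 3.000 + 0.3104 + 0.04478 + 0.06466 = 3.420.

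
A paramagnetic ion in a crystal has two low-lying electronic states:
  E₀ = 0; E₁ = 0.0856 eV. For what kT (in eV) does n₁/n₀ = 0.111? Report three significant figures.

n₁/n₀ = exp[−(E₁−E₀)/kT] = 0.111.
⇒ (E₁−E₀)/kT = ln(1/0.111) = ln(9.0090) = 2.1982.
kT = 0.0856 eV / 2.1982 = 0.0389 eV.

0.0389 eV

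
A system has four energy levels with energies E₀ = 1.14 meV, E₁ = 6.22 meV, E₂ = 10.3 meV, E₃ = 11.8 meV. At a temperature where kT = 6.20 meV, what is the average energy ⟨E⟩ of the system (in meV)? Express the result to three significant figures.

Eᵢ/kT = 0.18387, 1.0032, 1.6613, 1.9032.
Z = Σ e^(−Eᵢ/kT) = e^(−0.18387) + e^(−1.0032) + e^(−1.6613) + e^(−1.9032) = 0.83204 + 0.36670 + 0.18989 + 0.14909 = 1.5377.
⟨E⟩ = Σ Eᵢ e^(−Eᵢ/kT) / Z = (1.14·0.83204 + 6.22·0.36670 + 10.3·0.18989 + 11.8·0.14909) / 1.5377 = 4.52 meV.

4.52 meV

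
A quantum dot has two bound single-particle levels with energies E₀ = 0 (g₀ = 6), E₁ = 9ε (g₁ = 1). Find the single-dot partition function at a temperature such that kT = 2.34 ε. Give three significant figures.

Z = 6.02

Eᵢ/kT = 0, 3.8462.
Z = Σ gᵢe^(−Eᵢ/kT) = 6·e^(−0) + 1·e^(−3.8462) = 6.0000 + 0.021361 = 6.0214.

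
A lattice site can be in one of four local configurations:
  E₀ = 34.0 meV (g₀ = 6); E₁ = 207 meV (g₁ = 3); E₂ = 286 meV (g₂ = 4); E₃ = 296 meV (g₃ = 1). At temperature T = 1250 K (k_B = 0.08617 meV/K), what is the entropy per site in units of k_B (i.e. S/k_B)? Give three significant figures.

2.25

k_BT = 0.08617 × 1250 K = 107.71 meV.
Eᵢ/kT = 0.31566, 1.9218, 2.6553, 2.7481.
Z = Σ gᵢe^(−Eᵢ/kT) = 6·e^(−0.31566) + 3·e^(−1.9218) + 4·e^(−2.6553) + 1·e^(−2.7481) = 4.3758 + 0.43903 + 0.28111 + 0.064049 = 5.1600.
⟨E⟩ = Σ EᵢPᵢ = 65.700 meV.
S/k_B = ln Z + ⟨E⟩/kT = ln(5.1600) + 65.700/107.71 = 1.6409 + 0.60997 = 2.25.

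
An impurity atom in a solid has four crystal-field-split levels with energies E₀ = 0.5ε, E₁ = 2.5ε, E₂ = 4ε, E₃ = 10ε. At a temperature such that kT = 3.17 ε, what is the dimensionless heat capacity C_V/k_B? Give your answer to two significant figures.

0.36

Eᵢ/kT = 0.1577, 0.7886, 1.262, 3.155.
Z = Σ e^(−Eᵢ/kT) = e^(−0.1577) + e^(−0.7886) + e^(−1.262) + e^(−3.155) = 0.8541 + 0.4545 + 0.2831 + 0.04264 = 1.634.
⟨E⟩ = 1.911 ε, ⟨E²⟩ = 7.251 ε².
C_V/k_B = (⟨E²⟩ − ⟨E⟩²)/(kT)² = (7.251 − 3.652)/10.05 = 0.36.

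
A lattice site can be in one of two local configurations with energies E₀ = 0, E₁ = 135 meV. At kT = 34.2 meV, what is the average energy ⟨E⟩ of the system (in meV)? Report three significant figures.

2.56 meV

Eᵢ/kT = 0, 3.9474.
Z = Σ e^(−Eᵢ/kT) = e^(−0) + e^(−3.9474) = 1.0000 + 0.019305 = 1.0193.
⟨E⟩ = Σ Eᵢ e^(−Eᵢ/kT) / Z = (0·1.0000 + 135·0.019305) / 1.0193 = 2.56 meV.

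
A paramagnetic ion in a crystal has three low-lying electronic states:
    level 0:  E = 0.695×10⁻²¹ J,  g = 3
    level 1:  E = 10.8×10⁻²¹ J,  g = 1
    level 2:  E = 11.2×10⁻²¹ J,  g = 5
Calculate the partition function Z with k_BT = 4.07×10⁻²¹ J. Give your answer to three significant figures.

Eᵢ/kT = 0.17076, 2.6536, 2.7518.
Z = Σ gᵢe^(−Eᵢ/kT) = 3·e^(−0.17076) + 1·e^(−2.6536) + 5·e^(−2.7518) = 2.5291 + 0.070397 + 0.31906 = 2.9186.

Z = 2.92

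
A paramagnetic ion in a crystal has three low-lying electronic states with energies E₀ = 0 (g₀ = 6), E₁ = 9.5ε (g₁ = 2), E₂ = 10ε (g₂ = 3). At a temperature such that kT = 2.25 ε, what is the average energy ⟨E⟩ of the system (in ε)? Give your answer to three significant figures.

0.104 ε

Eᵢ/kT = 0, 4.2222, 4.4444.
Z = Σ gᵢe^(−Eᵢ/kT) = 6·e^(−0) + 2·e^(−4.2222) + 3·e^(−4.4444) = 6.0000 + 0.029333 + 0.035232 = 6.0646.
⟨E⟩ = Σ Eᵢ gᵢe^(−Eᵢ/kT) / Z = (0·6.0000 + 9.5·0.029333 + 10·0.035232) / 6.0646 = 0.104 ε.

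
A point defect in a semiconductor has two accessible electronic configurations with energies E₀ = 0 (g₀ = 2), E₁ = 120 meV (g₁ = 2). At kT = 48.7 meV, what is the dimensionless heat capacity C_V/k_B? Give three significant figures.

Eᵢ/kT = 0, 2.4641.
Z = Σ gᵢe^(−Eᵢ/kT) = 2·e^(−0) + 2·e^(−2.4641) = 2.0000 + 0.17017 = 2.1702.
⟨E⟩ = 9.4095 meV, ⟨E²⟩ = 1129.1 meV².
C_V/k_B = (⟨E²⟩ − ⟨E⟩²)/(kT)² = (1129.1 − 88.539)/2371.7 = 0.439.

0.439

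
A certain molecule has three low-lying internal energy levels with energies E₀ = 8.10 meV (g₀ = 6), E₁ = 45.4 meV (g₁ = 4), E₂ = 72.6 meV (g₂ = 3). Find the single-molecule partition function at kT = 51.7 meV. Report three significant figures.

Eᵢ/kT = 0.15667, 0.87814, 1.4043.
Z = Σ gᵢe^(−Eᵢ/kT) = 6·e^(−0.15667) + 4·e^(−0.87814) + 3·e^(−1.4043) = 5.1299 + 1.6622 + 0.73662 = 7.5287.

Z = 7.53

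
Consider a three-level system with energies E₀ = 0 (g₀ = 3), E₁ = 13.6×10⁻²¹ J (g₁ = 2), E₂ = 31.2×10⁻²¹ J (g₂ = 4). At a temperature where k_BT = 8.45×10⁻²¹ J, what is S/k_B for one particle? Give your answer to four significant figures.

1.542

Eᵢ/kT = 0, 1.60947, 3.69231.
Z = Σ gᵢe^(−Eᵢ/kT) = 3·e^(−0) + 2·e^(−1.60947) + 4·e^(−3.69231) = 3.00000 + 0.399987 + 0.0996575 = 3.49964.
⟨E⟩ = Σ EᵢPᵢ = 2.44286 ×10⁻²¹ J.
S/k_B = ln Z + ⟨E⟩/kT = ln(3.49964) + 2.44286/8.45 = 1.25266 + 0.289096 = 1.542.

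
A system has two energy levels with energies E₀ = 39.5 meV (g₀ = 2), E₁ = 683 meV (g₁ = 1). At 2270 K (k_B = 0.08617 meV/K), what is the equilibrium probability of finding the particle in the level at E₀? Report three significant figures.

k_BT = 0.08617 × 2270 K = 195.61 meV.
Eᵢ/kT = 0.20193, 3.4916.
Z = Σ gᵢe^(−Eᵢ/kT) = 2·e^(−0.20193) + 1·e^(−3.4916) = 1.6343 + 0.030452 = 1.6648.
P₀ = g₀ e^(−E₀/kT) / Z = 1.6343/1.6648 = 0.982.

0.982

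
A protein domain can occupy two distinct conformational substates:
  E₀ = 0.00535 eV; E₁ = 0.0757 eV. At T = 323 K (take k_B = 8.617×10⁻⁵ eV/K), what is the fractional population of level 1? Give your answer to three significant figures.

k_BT = 8.617×10⁻⁵ × 323 K = 0.027833 eV.
Eᵢ/kT = 0.19222, 2.7198.
Z = Σ e^(−Eᵢ/kT) = e^(−0.19222) + e^(−2.7198) = 0.82513 + 0.065888 = 0.89102.
P₁ = e^(−E₁/kT) / Z = 0.065888/0.89102 = 0.0739.

0.0739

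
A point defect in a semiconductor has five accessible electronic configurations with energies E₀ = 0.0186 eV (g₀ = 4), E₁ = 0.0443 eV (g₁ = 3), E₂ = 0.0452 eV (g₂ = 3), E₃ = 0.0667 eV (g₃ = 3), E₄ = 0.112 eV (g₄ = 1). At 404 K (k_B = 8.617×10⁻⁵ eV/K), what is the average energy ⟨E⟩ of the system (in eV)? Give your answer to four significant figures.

k_BT = 8.617×10⁻⁵ × 404 K = 0.0348127 eV.
Eᵢ/kT = 0.534288, 1.27252, 1.29838, 1.91597, 3.21722.
Z = Σ gᵢe^(−Eᵢ/kT) = 4·e^(−0.534288) + 3·e^(−1.27252) + 3·e^(−1.29838) + 3·e^(−1.91597) + 1·e^(−3.21722) = 2.34435 + 0.840374 + 0.818921 + 0.441597 + 0.0400663 = 4.48531.
⟨E⟩ = Σ Eᵢ gᵢe^(−Eᵢ/kT) / Z = (0.0186·2.34435 + 0.0443·0.840374 + 0.0452·0.818921 + 0.0667·0.441597 + 0.112·0.0400663) / 4.48531 = 0.03384 eV.

0.03384 eV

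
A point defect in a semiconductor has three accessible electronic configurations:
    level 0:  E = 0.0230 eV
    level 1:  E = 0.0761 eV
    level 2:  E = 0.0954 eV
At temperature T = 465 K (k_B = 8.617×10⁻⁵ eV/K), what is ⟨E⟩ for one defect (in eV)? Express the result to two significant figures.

0.041 eV

k_BT = 8.617×10⁻⁵ × 465 K = 0.04007 eV.
Eᵢ/kT = 0.5740, 1.899, 2.381.
Z = Σ e^(−Eᵢ/kT) = e^(−0.5740) + e^(−1.899) + e^(−2.381) = 0.5633 + 0.1497 + 0.09246 = 0.8055.
⟨E⟩ = Σ Eᵢ e^(−Eᵢ/kT) / Z = (0.0230·0.5633 + 0.0761·0.1497 + 0.0954·0.09246) / 0.8055 = 0.041 eV.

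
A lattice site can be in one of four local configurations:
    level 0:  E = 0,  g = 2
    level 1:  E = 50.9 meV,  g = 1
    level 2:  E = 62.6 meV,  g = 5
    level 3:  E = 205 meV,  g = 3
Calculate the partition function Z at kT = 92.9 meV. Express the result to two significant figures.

Z = 5.5

Eᵢ/kT = 0, 0.5479, 0.6738, 2.207.
Z = Σ gᵢe^(−Eᵢ/kT) = 2·e^(−0) + 1·e^(−0.5479) + 5·e^(−0.6738) + 3·e^(−2.207) = 2.000 + 0.5782 + 2.549 + 0.3301 = 5.457.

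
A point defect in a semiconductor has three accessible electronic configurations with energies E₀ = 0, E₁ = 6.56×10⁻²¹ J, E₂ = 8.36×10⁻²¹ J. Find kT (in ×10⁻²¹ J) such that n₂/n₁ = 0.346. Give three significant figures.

1.70 ×10⁻²¹ J

n₂/n₁ = exp[−(E₂−E₁)/kT] = 0.346.
⇒ (E₂−E₁)/kT = ln(1/0.346) = ln(2.8902) = 1.0613.
kT = 1.80 ×10⁻²¹ J / 1.0613 = 1.70 ×10⁻²¹ J.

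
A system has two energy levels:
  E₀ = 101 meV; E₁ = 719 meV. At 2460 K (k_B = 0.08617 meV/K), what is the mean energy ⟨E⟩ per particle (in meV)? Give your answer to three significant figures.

133 meV

k_BT = 0.08617 × 2460 K = 211.98 meV.
Eᵢ/kT = 0.47646, 3.3918.
Z = Σ e^(−Eᵢ/kT) = e^(−0.47646) + e^(−3.3918) = 0.62098 + 0.033648 = 0.65463.
⟨E⟩ = Σ Eᵢ e^(−Eᵢ/kT) / Z = (101·0.62098 + 719·0.033648) / 0.65463 = 133 meV.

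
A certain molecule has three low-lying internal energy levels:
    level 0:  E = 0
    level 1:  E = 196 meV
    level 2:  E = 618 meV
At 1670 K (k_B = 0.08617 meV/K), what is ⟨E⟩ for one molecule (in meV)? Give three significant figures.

k_BT = 0.08617 × 1670 K = 143.90 meV.
Eᵢ/kT = 0, 1.3621, 4.2946.
Z = Σ e^(−Eᵢ/kT) = e^(−0) + e^(−1.3621) + e^(−4.2946) = 1.0000 + 0.25612 + 0.013642 = 1.2698.
⟨E⟩ = Σ Eᵢ e^(−Eᵢ/kT) / Z = (0·1.0000 + 196·0.25612 + 618·0.013642) / 1.2698 = 46.2 meV.

46.2 meV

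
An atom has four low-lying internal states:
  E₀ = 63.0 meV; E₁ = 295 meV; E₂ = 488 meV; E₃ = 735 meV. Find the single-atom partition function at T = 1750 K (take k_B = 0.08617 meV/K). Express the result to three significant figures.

k_BT = 0.08617 × 1750 K = 150.80 meV.
Eᵢ/kT = 0.41777, 1.9562, 3.2361, 4.8740.
Z = Σ e^(−Eᵢ/kT) = e^(−0.41777) + e^(−1.9562) + e^(−3.2361) + e^(−4.8740) = 0.65851 + 0.14139 + 0.039317 + 0.0076427 = 0.84686.

Z = 0.847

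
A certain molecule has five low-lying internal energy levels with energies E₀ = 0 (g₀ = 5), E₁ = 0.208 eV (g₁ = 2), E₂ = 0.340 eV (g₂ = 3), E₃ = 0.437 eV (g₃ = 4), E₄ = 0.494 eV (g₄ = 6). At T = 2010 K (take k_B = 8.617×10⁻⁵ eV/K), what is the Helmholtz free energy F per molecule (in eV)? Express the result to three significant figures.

k_BT = 8.617×10⁻⁵ × 2010 K = 0.17320 eV.
Eᵢ/kT = 0, 1.2009, 1.9630, 2.5231, 2.8522.
Z = Σ gᵢe^(−Eᵢ/kT) = 5·e^(−0) + 2·e^(−1.2009) + 3·e^(−1.9630) + 4·e^(−2.5231) + 6·e^(−2.8522) = 5.0000 + 0.60185 + 0.42131 + 0.32084 + 0.34630 = 6.6903.
F = −kT ln Z = −0.17320 × ln(6.6903) = −0.17320 × 1.9007 = -0.329 eV.

-0.329 eV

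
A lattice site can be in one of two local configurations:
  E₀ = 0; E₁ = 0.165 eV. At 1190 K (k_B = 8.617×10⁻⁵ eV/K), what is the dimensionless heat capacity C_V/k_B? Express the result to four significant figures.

0.3597

k_BT = 8.617×10⁻⁵ × 1190 K = 0.102542 eV.
Eᵢ/kT = 0, 1.60910.
Z = Σ e^(−Eᵢ/kT) = e^(−0) + e^(−1.60910) = 1.00000 + 0.200068 = 1.20007.
⟨E⟩ = 0.0275077 eV, ⟨E²⟩ = 0.00453878 eV².
C_V/k_B = (⟨E²⟩ − ⟨E⟩²)/(kT)² = (0.00453878 − 0.000756674)/0.0105149 = 0.3597.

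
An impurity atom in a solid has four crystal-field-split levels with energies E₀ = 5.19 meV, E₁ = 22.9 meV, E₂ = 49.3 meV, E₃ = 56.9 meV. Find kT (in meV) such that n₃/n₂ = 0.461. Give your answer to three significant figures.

n₃/n₂ = exp[−(E₃−E₂)/kT] = 0.461.
⇒ (E₃−E₂)/kT = ln(1/0.461) = ln(2.1692) = 0.77436.
kT = 7.6 meV / 0.77436 = 9.81 meV.

9.81 meV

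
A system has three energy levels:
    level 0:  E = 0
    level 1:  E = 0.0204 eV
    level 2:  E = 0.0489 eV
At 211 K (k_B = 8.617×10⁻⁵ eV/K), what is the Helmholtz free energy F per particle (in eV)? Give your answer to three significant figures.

-0.00603 eV

k_BT = 8.617×10⁻⁵ × 211 K = 0.018182 eV.
Eᵢ/kT = 0, 1.1220, 2.6895.
Z = Σ e^(−Eᵢ/kT) = e^(−0) + e^(−1.1220) + e^(−2.6895) = 1.0000 + 0.32563 + 0.067915 = 1.3935.
F = −kT ln Z = −0.018182 × ln(1.3935) = −0.018182 × 0.33182 = -0.00603 eV.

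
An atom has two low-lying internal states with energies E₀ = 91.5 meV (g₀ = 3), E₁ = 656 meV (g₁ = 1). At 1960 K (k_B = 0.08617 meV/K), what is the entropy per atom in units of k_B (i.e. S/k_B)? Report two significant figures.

1.1

k_BT = 0.08617 × 1960 K = 168.9 meV.
Eᵢ/kT = 0.5417, 3.884.
Z = Σ gᵢe^(−Eᵢ/kT) = 3·e^(−0.5417) + 1·e^(−3.884) = 1.745 + 0.02057 = 1.766.
⟨E⟩ = Σ EᵢPᵢ = 98.05 meV.
S/k_B = ln Z + ⟨E⟩/kT = ln(1.766) + 98.05/168.9 = 0.5687 + 0.5805 = 1.1.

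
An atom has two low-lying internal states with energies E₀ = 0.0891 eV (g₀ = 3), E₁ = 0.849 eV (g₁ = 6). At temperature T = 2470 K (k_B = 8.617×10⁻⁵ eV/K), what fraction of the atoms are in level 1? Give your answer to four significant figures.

k_BT = 8.617×10⁻⁵ × 2470 K = 0.212840 eV.
Eᵢ/kT = 0.418624, 3.98891.
Z = Σ gᵢe^(−Eᵢ/kT) = 3·e^(−0.418624) + 6·e^(−3.98891) = 1.97385 + 0.111119 = 2.08497.
P₁ = g₁ e^(−E₁/kT) / Z = 0.111119/2.08497 = 0.05330.

0.05330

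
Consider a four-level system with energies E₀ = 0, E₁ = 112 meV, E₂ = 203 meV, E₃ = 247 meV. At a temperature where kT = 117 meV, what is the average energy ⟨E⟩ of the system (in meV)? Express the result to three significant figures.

64.7 meV

Eᵢ/kT = 0, 0.95726, 1.7350, 2.1111.
Z = Σ e^(−Eᵢ/kT) = e^(−0) + e^(−0.95726) + e^(−1.7350) + e^(−2.1111) = 1.0000 + 0.38394 + 0.17640 + 0.12110 = 1.6814.
⟨E⟩ = Σ Eᵢ e^(−Eᵢ/kT) / Z = (0·1.0000 + 112·0.38394 + 203·0.17640 + 247·0.12110) / 1.6814 = 64.7 meV.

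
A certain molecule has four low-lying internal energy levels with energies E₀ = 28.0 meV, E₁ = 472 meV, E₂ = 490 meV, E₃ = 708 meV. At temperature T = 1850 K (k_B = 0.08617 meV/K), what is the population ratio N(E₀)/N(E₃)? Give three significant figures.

k_BT = 0.08617 × 1850 K = 159.41 meV.
n₀/n₃ = exp[−(E₀−E₃)/kT] = exp(−(-680.0 meV)/(159.41 meV)) = exp(4.2657) = 71.2.

71.2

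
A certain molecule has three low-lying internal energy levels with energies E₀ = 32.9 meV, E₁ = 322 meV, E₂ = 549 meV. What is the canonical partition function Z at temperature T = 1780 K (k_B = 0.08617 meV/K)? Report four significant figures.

Z = 0.9574

k_BT = 0.08617 × 1780 K = 153.383 meV.
Eᵢ/kT = 0.214496, 2.09932, 3.57928.
Z = Σ e^(−Eᵢ/kT) = e^(−0.214496) + e^(−2.09932) + e^(−3.57928) = 0.806948 + 0.122540 + 0.0278958 = 0.957384.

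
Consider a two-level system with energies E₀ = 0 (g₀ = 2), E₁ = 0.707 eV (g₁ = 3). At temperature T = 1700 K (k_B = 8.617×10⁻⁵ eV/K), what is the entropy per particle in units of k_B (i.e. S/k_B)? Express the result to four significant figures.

0.7624

k_BT = 8.617×10⁻⁵ × 1700 K = 0.146489 eV.
Eᵢ/kT = 0, 4.82630.
Z = Σ gᵢe^(−Eᵢ/kT) = 2·e^(−0) + 3·e^(−4.82630) = 2.00000 + 0.0240484 = 2.02405.
⟨E⟩ = Σ EᵢPᵢ = 0.00840010 eV.
S/k_B = ln Z + ⟨E⟩/kT = ln(2.02405) + 0.00840010/0.146489 = 0.705100 + 0.0573429 = 0.7624.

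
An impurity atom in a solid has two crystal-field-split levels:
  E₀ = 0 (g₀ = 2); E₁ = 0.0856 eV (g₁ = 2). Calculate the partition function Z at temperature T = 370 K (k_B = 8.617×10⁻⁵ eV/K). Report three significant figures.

k_BT = 8.617×10⁻⁵ × 370 K = 0.031883 eV.
Eᵢ/kT = 0, 2.6848.
Z = Σ gᵢe^(−Eᵢ/kT) = 2·e^(−0) + 2·e^(−2.6848) = 2.0000 + 0.13647 = 2.1365.

Z = 2.14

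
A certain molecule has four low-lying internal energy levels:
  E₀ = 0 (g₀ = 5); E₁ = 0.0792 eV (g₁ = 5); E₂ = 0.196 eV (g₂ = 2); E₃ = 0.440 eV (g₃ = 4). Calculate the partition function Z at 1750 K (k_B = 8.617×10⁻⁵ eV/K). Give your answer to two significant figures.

k_BT = 8.617×10⁻⁵ × 1750 K = 0.1508 eV.
Eᵢ/kT = 0, 0.5252, 1.300, 2.918.
Z = Σ gᵢe^(−Eᵢ/kT) = 5·e^(−0) + 5·e^(−0.5252) + 2·e^(−1.300) + 4·e^(−2.918) = 5.000 + 2.957 + 0.5451 + 0.2162 = 8.718.

Z = 8.7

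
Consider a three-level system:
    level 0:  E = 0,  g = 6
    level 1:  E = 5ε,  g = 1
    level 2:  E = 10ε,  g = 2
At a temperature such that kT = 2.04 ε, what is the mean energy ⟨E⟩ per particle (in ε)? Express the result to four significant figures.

0.09501 ε

Eᵢ/kT = 0, 2.45098, 4.90196.
Z = Σ gᵢe^(−Eᵢ/kT) = 6·e^(−0) + 1·e^(−2.45098) + 2·e^(−4.90196) = 6.00000 + 0.0862091 + 0.0148640 = 6.10107.
⟨E⟩ = Σ Eᵢ gᵢe^(−Eᵢ/kT) / Z = (0·6.00000 + 5·0.0862091 + 10·0.0148640) / 6.10107 = 0.09501 ε.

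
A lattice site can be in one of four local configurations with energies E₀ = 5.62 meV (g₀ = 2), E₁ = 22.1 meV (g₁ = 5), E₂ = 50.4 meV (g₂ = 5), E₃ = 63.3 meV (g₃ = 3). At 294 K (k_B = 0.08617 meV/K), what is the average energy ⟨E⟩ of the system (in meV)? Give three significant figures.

k_BT = 0.08617 × 294 K = 25.334 meV.
Eᵢ/kT = 0.22184, 0.87235, 1.9894, 2.4986.
Z = Σ gᵢe^(−Eᵢ/kT) = 2·e^(−0.22184) + 5·e^(−0.87235) + 5·e^(−1.9894) + 3·e^(−2.4986) = 1.6021 + 2.0898 + 0.68389 + 0.24660 = 4.6224.
⟨E⟩ = Σ Eᵢ gᵢe^(−Eᵢ/kT) / Z = (5.62·1.6021 + 22.1·2.0898 + 50.4·0.68389 + 63.3·0.24660) / 4.6224 = 22.8 meV.

22.8 meV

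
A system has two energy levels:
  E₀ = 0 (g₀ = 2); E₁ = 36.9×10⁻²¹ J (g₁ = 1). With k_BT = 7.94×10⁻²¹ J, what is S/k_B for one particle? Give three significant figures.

0.720

Eᵢ/kT = 0, 4.6474.
Z = Σ gᵢe^(−Eᵢ/kT) = 2·e^(−0) + 1·e^(−4.6474) = 2.0000 + 0.0095865 = 2.0096.
⟨E⟩ = Σ EᵢPᵢ = 0.17603 ×10⁻²¹ J.
S/k_B = ln Z + ⟨E⟩/kT = ln(2.0096) + 0.17603/7.94 = 0.69794 + 0.022170 = 0.720.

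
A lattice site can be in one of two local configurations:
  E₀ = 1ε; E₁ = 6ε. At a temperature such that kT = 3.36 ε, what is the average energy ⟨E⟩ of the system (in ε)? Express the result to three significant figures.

1.92 ε

Eᵢ/kT = 0.29762, 1.7857.
Z = Σ e^(−Eᵢ/kT) = e^(−0.29762) + e^(−1.7857) = 0.74258 + 0.16768 = 0.91026.
⟨E⟩ = Σ Eᵢ e^(−Eᵢ/kT) / Z = (1·0.74258 + 6·0.16768) / 0.91026 = 1.92 ε.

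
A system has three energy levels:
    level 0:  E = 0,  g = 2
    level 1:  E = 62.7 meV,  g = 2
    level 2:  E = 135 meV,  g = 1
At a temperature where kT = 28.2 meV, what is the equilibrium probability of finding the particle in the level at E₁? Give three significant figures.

Eᵢ/kT = 0, 2.2234, 4.7872.
Z = Σ gᵢe^(−Eᵢ/kT) = 2·e^(−0) + 2·e^(−2.2234) + 1·e^(−4.7872) = 2.0000 + 0.21648 + 0.0083358 = 2.2248.
P₁ = g₁ e^(−E₁/kT) / Z = 0.21648/2.2248 = 0.0973.

0.0973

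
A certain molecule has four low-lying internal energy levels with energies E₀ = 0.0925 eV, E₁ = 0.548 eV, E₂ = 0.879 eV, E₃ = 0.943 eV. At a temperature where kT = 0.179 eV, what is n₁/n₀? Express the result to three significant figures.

0.0785

n₁/n₀ = exp[−(E₁−E₀)/kT] = exp(−(0.4555 eV)/(0.179 eV)) = exp(-2.5447) = 0.0785.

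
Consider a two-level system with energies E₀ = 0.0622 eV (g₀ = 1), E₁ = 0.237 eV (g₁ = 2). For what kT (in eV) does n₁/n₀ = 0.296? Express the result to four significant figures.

n₁/n₀ = (g₁/g₀) exp[−(E₁−E₀)/kT] = 0.296.
⇒ (E₁−E₀)/kT = ln((2/1)/0.296) = ln(6.75676) = 1.91054.
kT = 0.1748 eV / 1.91054 = 0.09149 eV.

0.09149 eV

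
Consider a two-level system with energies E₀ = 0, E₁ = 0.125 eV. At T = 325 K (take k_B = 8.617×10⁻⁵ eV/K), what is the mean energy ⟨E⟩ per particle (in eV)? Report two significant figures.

0.0014 eV

k_BT = 8.617×10⁻⁵ × 325 K = 0.02801 eV.
Eᵢ/kT = 0, 4.463.
Z = Σ e^(−Eᵢ/kT) = e^(−0) + e^(−4.463) = 1.000 + 0.01153 = 1.012.
⟨E⟩ = Σ Eᵢ e^(−Eᵢ/kT) / Z = (0·1.000 + 0.125·0.01153) / 1.012 = 0.0014 eV.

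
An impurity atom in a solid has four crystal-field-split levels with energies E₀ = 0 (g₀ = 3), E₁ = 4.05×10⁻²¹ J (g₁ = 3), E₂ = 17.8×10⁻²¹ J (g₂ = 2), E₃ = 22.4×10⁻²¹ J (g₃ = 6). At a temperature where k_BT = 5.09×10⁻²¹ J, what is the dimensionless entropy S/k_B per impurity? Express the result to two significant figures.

Eᵢ/kT = 0, 0.7957, 3.497, 4.401.
Z = Σ gᵢe^(−Eᵢ/kT) = 3·e^(−0) + 3·e^(−0.7957) + 2·e^(−3.497) + 6·e^(−4.401) = 3.000 + 1.354 + 0.06058 + 0.07359 = 4.488.
⟨E⟩ = Σ EᵢPᵢ = 1.829 ×10⁻²¹ J.
S/k_B = ln Z + ⟨E⟩/kT = ln(4.488) + 1.829/5.09 = 1.501 + 0.3593 = 1.9.

1.9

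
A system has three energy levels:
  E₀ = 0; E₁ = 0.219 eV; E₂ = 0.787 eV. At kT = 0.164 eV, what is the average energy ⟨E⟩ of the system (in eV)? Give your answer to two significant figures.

0.050 eV

Eᵢ/kT = 0, 1.335, 4.799.
Z = Σ e^(−Eᵢ/kT) = e^(−0) + e^(−1.335) + e^(−4.799) = 1.000 + 0.2632 + 0.008238 = 1.271.
⟨E⟩ = Σ Eᵢ e^(−Eᵢ/kT) / Z = (0·1.000 + 0.219·0.2632 + 0.787·0.008238) / 1.271 = 0.050 eV.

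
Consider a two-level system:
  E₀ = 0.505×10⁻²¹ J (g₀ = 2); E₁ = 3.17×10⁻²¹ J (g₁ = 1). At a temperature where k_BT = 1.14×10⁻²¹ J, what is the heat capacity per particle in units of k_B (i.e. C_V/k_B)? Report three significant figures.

0.240

Eᵢ/kT = 0.44298, 2.7807.
Z = Σ gᵢe^(−Eᵢ/kT) = 2·e^(−0.44298) + 1·e^(−2.7807) = 1.2842 + 0.061995 = 1.3462.
⟨E⟩ = 0.62773, ⟨E²⟩ = 0.70605.
C_V/k_B = (⟨E²⟩ − ⟨E⟩²)/(kT)² = (0.70605 − 0.39404)/1.2996 = 0.240.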